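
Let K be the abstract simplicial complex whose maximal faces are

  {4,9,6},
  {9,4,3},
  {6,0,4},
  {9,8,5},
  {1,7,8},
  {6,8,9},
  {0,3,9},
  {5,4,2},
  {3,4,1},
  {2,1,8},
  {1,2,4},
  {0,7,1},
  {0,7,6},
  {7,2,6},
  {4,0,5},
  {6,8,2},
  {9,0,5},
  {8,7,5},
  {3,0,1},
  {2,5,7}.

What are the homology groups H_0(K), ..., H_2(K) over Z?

Take the total order 0 < 1 < 2 < 3 < 4 < 5 < 6 < 7 < 8 < 9 on the vertex set. Then K (dimension 2) consists of the simplices:

  0-simplices (10): [0], [1], [2], [3], [4], [5], [6], [7], [8], [9]
  1-simplices (30): (30 of them)
  2-simplices (20): (20 of them)

so the chain groups are C_0 ≅ Z^10, C_1 ≅ Z^30, C_2 ≅ Z^20.

∂_1: C_1 → C_0 sends each edge [p,q] (with p < q) to q − p. For instance
  ∂[1,8] = [8] − [1].
As a 10×30 matrix over Z this has rank 9, with invariant factors (1,1,1,1,1,1,1,1,1).

∂_2: C_2 → C_1 sends each 2-simplex [p,q,r] to [q,r] − [p,r] + [p,q]. For instance
  ∂[5,7,8] = [7,8] − [5,8] + [5,7],
  ∂[0,1,3] = [1,3] − [0,3] + [0,1].
The 30×20 boundary matrix has rank 20 and Smith normal form diag(1,1,1,1,1,1,1,1,1,1,1,1,1,1,1,1,1,1,1,2).

Reading off H_k = ker ∂_k / im ∂_{k+1}:

  H_0: rank C_0 − rank ∂_1 = 10 − 9 = 1, and the invariant factors of ∂_1 are all 1, so H_0 = Z.
  H_1: rank ker ∂_1 − rank ∂_2 = (30 − 9) − 20 = 1, and ∂_2 has invariant factor 2 > 1, so H_1 = Z ⊕ Z/2.
  H_2: rank ker ∂_2 − rank ∂_3 = (20 − 20) − 0 = 0, and there is no ∂_3, so H_2 = 0.

H_0 ≅ Z,  H_1 ≅ Z ⊕ Z/2,  H_2 = 0.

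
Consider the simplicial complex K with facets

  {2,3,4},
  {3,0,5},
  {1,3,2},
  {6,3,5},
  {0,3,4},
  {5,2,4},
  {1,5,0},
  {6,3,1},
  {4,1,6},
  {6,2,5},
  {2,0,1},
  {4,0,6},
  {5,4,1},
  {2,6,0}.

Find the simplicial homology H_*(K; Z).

We work with the vertex ordering 0 < 1 < 2 < 3 < 4 < 5 < 6. The simplices of K, each written with vertices in increasing order, are:

  0-simplices (7): [0], [1], [2], [3], [4], [5], [6]
  1-simplices (21): [0,1], [0,2], [0,3], [0,4], [0,5], [0,6], [1,2], [1,3], [1,4], [1,5], [1,6], [2,3], [2,4], [2,5], [2,6], [3,4], [3,5], [3,6], [4,5], [4,6], [5,6]
  2-simplices (14): [0,1,2], [0,1,5], [0,2,6], [0,3,4], [0,3,5], [0,4,6], [1,2,3], [1,3,6], [1,4,5], [1,4,6], [2,3,4], [2,4,5], [2,5,6], [3,5,6]

giving chain groups C_0 ≅ Z^7, C_1 ≅ Z^21, C_2 ≅ Z^14.

Boundary ∂_1: C_1 → C_0 sends each edge [p,q] (with p < q) to q − p. For instance
  ∂[1,5] = [5] − [1].
The 7×21 boundary matrix has rank 6 and Smith normal form diag(1,1,1,1,1,1).

Boundary ∂_2: C_2 → C_1 sends each 2-simplex [p,q,r] to [q,r] − [p,r] + [p,q]. For instance
  ∂[2,4,5] = [4,5] − [2,5] + [2,4],
  ∂[0,3,4] = [3,4] − [0,4] + [0,3].
The resulting 21×14 matrix has rank 13, and its Smith normal form has invariant factors (1,1,1,1,1,1,1,1,1,1,1,1,1).

Computing H_k = (kernel of ∂_k) / (image of ∂_{k+1}):

  H_0: rank C_0 − rank ∂_1 = 7 − 6 = 1, and the invariant factors of ∂_1 are all 1, so H_0 = Z.
  H_1: rank ker ∂_1 − rank ∂_2 = (21 − 6) − 13 = 2, and the invariant factors of ∂_2 are all 1, so H_1 = Z^2.
  H_2: rank ker ∂_2 − rank ∂_3 = (14 − 13) − 0 = 1, and there is no ∂_3, so H_2 = Z.

H_0 ≅ Z,  H_1 ≅ Z^2,  H_2 ≅ Z.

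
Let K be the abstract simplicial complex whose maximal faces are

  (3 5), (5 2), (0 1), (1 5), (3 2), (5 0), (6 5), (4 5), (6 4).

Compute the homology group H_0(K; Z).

K has 7 vertices, 9 edges.
rank ∂_0 = 0, rank ∂_1 = 6 ⇒ b_0 = 7 − 0 − 6 = 1; all invariant factors of ∂_1 are 1 so no torsion. So H_0 = Z.

H_0 = Z.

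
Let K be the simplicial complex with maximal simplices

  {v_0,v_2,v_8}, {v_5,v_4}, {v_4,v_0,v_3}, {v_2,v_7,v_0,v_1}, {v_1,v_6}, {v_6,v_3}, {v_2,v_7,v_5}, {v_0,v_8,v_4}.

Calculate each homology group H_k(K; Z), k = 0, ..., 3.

H_0 = Z,  H_1 = Z^2,  H_2 = 0,  H_3 = 0.

Take the total order v_0 < v_1 < v_2 < v_3 < v_4 < v_5 < v_6 < v_7 < v_8 on the vertex set. Then K (dimension 3) consists of the simplices:

  0-simplices (9): [v_0], [v_1], [v_2], [v_3], [v_4], [v_5], [v_6], [v_7], [v_8]
  1-simplices (17): (17 of them)
  2-simplices (8): [v_0,v_1,v_2], [v_0,v_1,v_7], [v_0,v_2,v_7], [v_0,v_2,v_8], [v_0,v_3,v_4], [v_0,v_4,v_8], [v_1,v_2,v_7], [v_2,v_5,v_7]
  3-simplices (1): [v_0,v_1,v_2,v_7]

giving chain groups C_0 ≅ Z^9, C_1 ≅ Z^17, C_2 ≅ Z^8, C_3 ≅ Z^1.

Boundary ∂_1: C_1 → C_0 maps an edge to its endpoints' difference, ∂[p,q] = q − p.
This gives a 9×17 integer matrix of rank 8; reducing to Smith normal form yields diagonal entries (1,1,1,1,1,1,1,1).

∂_2: C_2 → C_1 maps a triangle to the signed sum of its edges. For instance
  ∂[v_0,v_2,v_7] = [v_2,v_7] − [v_0,v_7] + [v_0,v_2],
  ∂[v_0,v_3,v_4] = [v_3,v_4] − [v_0,v_4] + [v_0,v_3].
The resulting 17×8 matrix has rank 7, and its Smith normal form has invariant factors (1,1,1,1,1,1,1).

∂_3: C_3 → C_2 sends each 3-simplex σ to the alternating sum Σ_i (−1)^i (σ with its i-th vertex removed). For instance
  ∂[v_0,v_1,v_2,v_7] = [v_1,v_2,v_7] − [v_0,v_2,v_7] + [v_0,v_1,v_7] − [v_0,v_1,v_2].
The 8×1 boundary matrix has rank 1 and Smith normal form diag(1).

Now H_k = ker ∂_k / im ∂_{k+1}, so:

  H_0: rank C_0 − rank ∂_1 = 9 − 8 = 1, and the invariant factors of ∂_1 are all 1, so H_0 = Z.
  H_1: rank ker ∂_1 − rank ∂_2 = (17 − 8) − 7 = 2, and the invariant factors of ∂_2 are all 1, so H_1 = Z^2.
  H_2: rank ker ∂_2 − rank ∂_3 = (8 − 7) − 1 = 0, and the invariant factors of ∂_3 are all 1, so H_2 = 0.
  H_3: rank ker ∂_3 − rank ∂_4 = (1 − 1) − 0 = 0, and there is no ∂_4, so H_3 = 0.

As a check, the Euler characteristic is 9 − 17 + 8 − 1 = -1, which agrees with 1 − 2 + 0 − 0 = -1.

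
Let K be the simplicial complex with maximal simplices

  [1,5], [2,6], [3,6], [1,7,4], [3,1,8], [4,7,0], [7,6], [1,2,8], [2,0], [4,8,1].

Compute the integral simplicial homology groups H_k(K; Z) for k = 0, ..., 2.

H_0 = Z,  H_1 = Z^3,  H_2 = 0.

Order the vertices as 0 < 1 < 2 < 3 < 4 < 5 < 6 < 7 < 8. Listing each simplex with vertices in this order, K has dimension 2 with simplices:

  0-simplices (9): [0], [1], [2], [3], [4], [5], [6], [7], [8]
  1-simplices (16): [0,2], [0,4], [0,7], [1,2], [1,3], [1,4], [1,5], [1,7], [1,8], [2,6], [2,8], [3,6], [3,8], [4,7], [4,8], [6,7]
  2-simplices (5): [0,4,7], [1,2,8], [1,3,8], [1,4,7], [1,4,8]

giving chain groups C_0 ≅ Z^9, C_1 ≅ Z^16, C_2 ≅ Z^5.

∂_1: C_1 → C_0 maps an edge to its endpoints' difference, ∂[p,q] = q − p. For instance
  ∂[2,8] = [8] − [2].
The 9×16 boundary matrix has rank 8 and Smith normal form diag(1,1,1,1,1,1,1,1).

The boundary map ∂_2: C_2 → C_1 acts by ∂[p,q,r] = [q,r] − [p,r] + [p,q]. For instance
  ∂[1,4,8] = [4,8] − [1,8] + [1,4],
  ∂[1,3,8] = [3,8] − [1,8] + [1,3].
As a 16×5 matrix over Z this has rank 5, with invariant factors (1,1,1,1,1).

Reading off H_k = ker ∂_k / im ∂_{k+1}:

  H_0: rank C_0 − rank ∂_1 = 9 − 8 = 1, and the invariant factors of ∂_1 are all 1, so H_0 ≅ Z.
  H_1: rank ker ∂_1 − rank ∂_2 = (16 − 8) − 5 = 3, and the invariant factors of ∂_2 are all 1, so H_1 ≅ Z^3.
  H_2: rank ker ∂_2 − rank ∂_3 = (5 − 5) − 0 = 0, and there is no ∂_3, so H_2 ≅ 0.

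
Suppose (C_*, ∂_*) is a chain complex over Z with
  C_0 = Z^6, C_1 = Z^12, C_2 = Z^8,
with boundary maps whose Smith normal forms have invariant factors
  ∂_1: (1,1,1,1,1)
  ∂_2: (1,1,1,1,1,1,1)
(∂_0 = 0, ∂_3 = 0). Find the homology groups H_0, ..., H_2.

H_0 = Z,  H_1 = 0,  H_2 = Z.

H_0: b_0 = 6 − 0 − 5 = 1; torsion from ∂_1 factors > 1: none. So H_0 = Z.
H_1: b_1 = 12 − 5 − 7 = 0; torsion from ∂_2 factors > 1: none. So H_1 = 0.
H_2: b_2 = 8 − 7 − 0 = 1; torsion from ∂_3 factors > 1: none. So H_2 = Z.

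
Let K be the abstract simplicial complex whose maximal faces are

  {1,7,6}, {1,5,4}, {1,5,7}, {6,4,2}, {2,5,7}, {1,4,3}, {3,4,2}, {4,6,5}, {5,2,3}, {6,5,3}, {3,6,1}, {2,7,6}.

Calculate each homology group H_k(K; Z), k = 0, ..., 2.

H_0 = Z,  H_1 = Z/2,  H_2 = 0.

We work with the vertex ordering 1 < 2 < 3 < 4 < 5 < 6 < 7. The simplices of K, each written with vertices in increasing order, are:

  0-simplices (7): [1], [2], [3], [4], [5], [6], [7]
  1-simplices (18): [1,3], [1,4], [1,5], [1,6], [1,7], [2,3], [2,4], [2,5], [2,6], [2,7], [3,4], [3,5], [3,6], [4,5], [4,6], [5,6], [5,7], [6,7]
  2-simplices (12): [1,3,4], [1,3,6], [1,4,5], [1,5,7], [1,6,7], [2,3,4], [2,3,5], [2,4,6], [2,5,7], [2,6,7], [3,5,6], [4,5,6]

so the chain groups are C_0 ≅ Z^7, C_1 ≅ Z^18, C_2 ≅ Z^12.

The boundary map ∂_1: C_1 → C_0 is given by ∂[p,q] = [q] − [p]. For instance
  ∂[4,5] = [5] − [4].
This gives a 7×18 integer matrix of rank 6; reducing to Smith normal form yields diagonal entries (1,1,1,1,1,1).

The boundary map ∂_2: C_2 → C_1 maps a triangle to the signed sum of its edges. For instance
  ∂[4,5,6] = [5,6] − [4,6] + [4,5],
  ∂[2,3,4] = [3,4] − [2,4] + [2,3].
As a 18×12 matrix over Z this has rank 12, with invariant factors (1,1,1,1,1,1,1,1,1,1,1,2).

Now H_k = ker ∂_k / im ∂_{k+1}, so:

  H_0: rank C_0 − rank ∂_1 = 7 − 6 = 1, and the invariant factors of ∂_1 are all 1, so H_0 ≅ Z.
  H_1: rank ker ∂_1 − rank ∂_2 = (18 − 6) − 12 = 0, and ∂_2 has invariant factor 2 > 1, so H_1 ≅ Z/2.
  H_2: rank ker ∂_2 − rank ∂_3 = (12 − 12) − 0 = 0, and there is no ∂_3, so H_2 ≅ 0.

As a check, the Euler characteristic is 7 − 18 + 12 = 1, which agrees with 1 − 0 + 0 = 1.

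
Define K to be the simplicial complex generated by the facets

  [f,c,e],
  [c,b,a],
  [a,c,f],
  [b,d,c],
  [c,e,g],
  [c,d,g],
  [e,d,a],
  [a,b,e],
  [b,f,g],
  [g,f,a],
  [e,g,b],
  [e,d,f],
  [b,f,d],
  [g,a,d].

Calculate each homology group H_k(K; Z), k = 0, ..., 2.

Fix the vertex order a < b < c < d < e < f < g and write every simplex with vertices in increasing order. Then dim K = 2 and the simplices of K are:

  0-simplices (7): a, b, c, d, e, f, g
  1-simplices (21): ab, ac, ad, ae, af, ag, bc, bd, be, bf, bg, cd, ce, cf, cg, de, df, dg, ef, eg, fg
  2-simplices (14): abc, abe, acf, ade, adg, afg, bcd, bdf, beg, bfg, cdg, cef, ceg, def

Hence C_0 ≅ Z^7, C_1 ≅ Z^21, C_2 ≅ Z^14.

Boundary ∂_1: C_1 → C_0 is given by ∂[p,q] = [q] − [p]. For instance
  ∂ae = e − a.
This gives a 7×21 integer matrix of rank 6; reducing to Smith normal form yields diagonal entries (1,1,1,1,1,1).

Boundary ∂_2: C_2 → C_1 acts by ∂[p,q,r] = [q,r] − [p,r] + [p,q]. For instance
  ∂ade = de − ae + ad,
  ∂abe = be − ae + ab.
The 21×14 boundary matrix has rank 13 and Smith normal form diag(1,1,1,1,1,1,1,1,1,1,1,1,1).

Reading off H_k = ker ∂_k / im ∂_{k+1}:

  H_0: rank C_0 − rank ∂_1 = 7 − 6 = 1, and the invariant factors of ∂_1 are all 1, so H_0 = Z.
  H_1: rank ker ∂_1 − rank ∂_2 = (21 − 6) − 13 = 2, and the invariant factors of ∂_2 are all 1, so H_1 = Z^2.
  H_2: rank ker ∂_2 − rank ∂_3 = (14 − 13) − 0 = 1, and there is no ∂_3, so H_2 = Z.

As a check, the Euler characteristic is 7 − 21 + 14 = 0, which agrees with 1 − 2 + 1 = 0.
(K is a triangulation of the torus T^2.)

H_0 ≅ Z,  H_1 ≅ Z^2,  H_2 ≅ Z.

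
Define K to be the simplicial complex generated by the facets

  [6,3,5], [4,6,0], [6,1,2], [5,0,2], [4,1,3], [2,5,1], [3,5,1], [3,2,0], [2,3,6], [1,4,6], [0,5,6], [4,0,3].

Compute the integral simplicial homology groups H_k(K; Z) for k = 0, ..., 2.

H_0 ≅ Z,  H_1 ≅ Z/2,  H_2 = 0.

Take the total order 0 < 1 < 2 < 3 < 4 < 5 < 6 on the vertex set. Then K (dimension 2) consists of the simplices:

  0-simplices (7): [0], [1], [2], [3], [4], [5], [6]
  1-simplices (18): [0,2], [0,3], [0,4], [0,5], [0,6], [1,2], [1,3], [1,4], [1,5], [1,6], [2,3], [2,5], [2,6], [3,4], [3,5], [3,6], [4,6], [5,6]
  2-simplices (12): [0,2,3], [0,2,5], [0,3,4], [0,4,6], [0,5,6], [1,2,5], [1,2,6], [1,3,4], [1,3,5], [1,4,6], [2,3,6], [3,5,6]

Hence C_0 ≅ Z^7, C_1 ≅ Z^18, C_2 ≅ Z^12.

Boundary ∂_1: C_1 → C_0 sends each edge [p,q] (with p < q) to q − p. For instance
  ∂[1,6] = [6] − [1].
The resulting 7×18 matrix has rank 6, and its Smith normal form has invariant factors (1,1,1,1,1,1).

The boundary map ∂_2: C_2 → C_1 maps a triangle to the signed sum of its edges. For instance
  ∂[3,5,6] = [5,6] − [3,6] + [3,5],
  ∂[1,2,5] = [2,5] − [1,5] + [1,2].
This gives a 18×12 integer matrix of rank 12; reducing to Smith normal form yields diagonal entries (1,1,1,1,1,1,1,1,1,1,1,2).

From H_k ≅ ker(∂_k) / im(∂_{k+1}) we obtain:

  H_0: rank C_0 − rank ∂_1 = 7 − 6 = 1, and the invariant factors of ∂_1 are all 1, so H_0 ≅ Z.
  H_1: rank ker ∂_1 − rank ∂_2 = (18 − 6) − 12 = 0, and ∂_2 has invariant factor 2 > 1, so H_1 ≅ Z/2.
  H_2: rank ker ∂_2 − rank ∂_3 = (12 − 12) − 0 = 0, and there is no ∂_3, so H_2 ≅ 0.

As a check, the Euler characteristic is 7 − 18 + 12 = 1, which agrees with 1 − 0 + 0 = 1.
(K is a triangulation of the real projective plane RP^2.)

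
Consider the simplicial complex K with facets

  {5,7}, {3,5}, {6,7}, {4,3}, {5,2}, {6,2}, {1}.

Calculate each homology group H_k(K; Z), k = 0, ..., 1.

H_0 ≅ Z^2,  H_1 ≅ Z.

Take the total order 1 < 2 < 3 < 4 < 5 < 6 < 7 on the vertex set. Then K (dimension 1) consists of the simplices:

  0-simplices (7): [1], [2], [3], [4], [5], [6], [7]
  1-simplices (6): [2,5], [2,6], [3,4], [3,5], [5,7], [6,7]

so the chain groups are C_0 ≅ Z^7, C_1 ≅ Z^6.

Boundary ∂_1: C_1 → C_0 maps an edge to its endpoints' difference, ∂[p,q] = q − p.
As a 7×6 matrix over Z this has rank 5, with invariant factors (1,1,1,1,1).

Computing H_k = (kernel of ∂_k) / (image of ∂_{k+1}):

  H_0: rank C_0 − rank ∂_1 = 7 − 5 = 2, and the invariant factors of ∂_1 are all 1, so H_0 = Z^2.
  H_1: rank ker ∂_1 − rank ∂_2 = (6 − 5) − 0 = 1, and there is no ∂_2, so H_1 = Z.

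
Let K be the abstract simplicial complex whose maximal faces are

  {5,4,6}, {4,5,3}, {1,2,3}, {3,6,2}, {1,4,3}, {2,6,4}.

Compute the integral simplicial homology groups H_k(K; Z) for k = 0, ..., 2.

Take the total order 1 < 2 < 3 < 4 < 5 < 6 on the vertex set. Then K (dimension 2) consists of the simplices:

  0-simplices (6): [1], [2], [3], [4], [5], [6]
  1-simplices (12): [1,2], [1,3], [1,4], [2,3], [2,4], [2,6], [3,4], [3,5], [3,6], [4,5], [4,6], [5,6]
  2-simplices (6): [1,2,3], [1,3,4], [2,3,6], [2,4,6], [3,4,5], [4,5,6]

Hence C_0 ≅ Z^6, C_1 ≅ Z^12, C_2 ≅ Z^6.

The boundary map ∂_1: C_1 → C_0 maps an edge to its endpoints' difference, ∂[p,q] = q − p. For instance
  ∂[3,6] = [6] − [3].
As a 6×12 matrix over Z this has rank 5, with invariant factors (1,1,1,1,1).

The boundary map ∂_2: C_2 → C_1 maps a triangle to the signed sum of its edges. For instance
  ∂[2,3,6] = [3,6] − [2,6] + [2,3],
  ∂[1,2,3] = [2,3] − [1,3] + [1,2].
The 12×6 boundary matrix has rank 6 and Smith normal form diag(1,1,1,1,1,1).

Reading off H_k = ker ∂_k / im ∂_{k+1}:

  H_0: rank C_0 − rank ∂_1 = 6 − 5 = 1, and the invariant factors of ∂_1 are all 1, so H_0 ≅ Z.
  H_1: rank ker ∂_1 − rank ∂_2 = (12 − 5) − 6 = 1, and the invariant factors of ∂_2 are all 1, so H_1 ≅ Z.
  H_2: rank ker ∂_2 − rank ∂_3 = (6 − 6) − 0 = 0, and there is no ∂_3, so H_2 ≅ 0.

(K is a triangulation of the cylinder S^1 x I.)

H_0 ≅ Z,  H_1 ≅ Z,  H_2 = 0.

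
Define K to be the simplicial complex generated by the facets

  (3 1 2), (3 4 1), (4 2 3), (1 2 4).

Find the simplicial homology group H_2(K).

H_2 ≅ Z.

Take the total order 1 < 2 < 3 < 4 on the vertex set. Then K (dimension 2) consists of the simplices:

  0-simplices (4): [1], [2], [3], [4]
  1-simplices (6): [1,2], [1,3], [1,4], [2,3], [2,4], [3,4]
  2-simplices (4): [1,2,3], [1,2,4], [1,3,4], [2,3,4]

giving chain groups C_0 ≅ Z^4, C_1 ≅ Z^6, C_2 ≅ Z^4.

Boundary ∂_1: C_1 → C_0 maps an edge to its endpoints' difference, ∂[p,q] = q − p. For instance
  ∂[1,4] = [4] − [1].
The resulting 4×6 matrix has rank 3, and its Smith normal form has invariant factors (1,1,1).

The boundary map ∂_2: C_2 → C_1 sends each 2-simplex [p,q,r] to [q,r] − [p,r] + [p,q]. For instance
  ∂[1,2,3] = [2,3] − [1,3] + [1,2],
  ∂[2,3,4] = [3,4] − [2,4] + [2,3].
As a 6×4 matrix over Z this has rank 3, with invariant factors (1,1,1).

Reading off H_k = ker ∂_k / im ∂_{k+1}:

  H_2: rank ker ∂_2 − rank ∂_3 = (4 − 3) − 0 = 1, and there is no ∂_3, so H_2 = Z.

(K is a triangulation of the 2-sphere S^2.)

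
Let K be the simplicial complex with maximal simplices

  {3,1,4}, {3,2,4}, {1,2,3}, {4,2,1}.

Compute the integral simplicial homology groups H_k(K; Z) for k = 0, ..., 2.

H_0 ≅ Z,  H_1 = 0,  H_2 ≅ Z.

Order the vertices as 1 < 2 < 3 < 4. Listing each simplex with vertices in this order, K has dimension 2 with simplices:

  0-simplices (4): [1], [2], [3], [4]
  1-simplices (6): [1,2], [1,3], [1,4], [2,3], [2,4], [3,4]
  2-simplices (4): [1,2,3], [1,2,4], [1,3,4], [2,3,4]

giving chain groups C_0 ≅ Z^4, C_1 ≅ Z^6, C_2 ≅ Z^4.

∂_1: C_1 → C_0 maps an edge to its endpoints' difference, ∂[p,q] = q − p.
The 4×6 boundary matrix has rank 3 and Smith normal form diag(1,1,1).

Boundary ∂_2: C_2 → C_1 maps a triangle to the signed sum of its edges. For instance
  ∂[1,2,4] = [2,4] − [1,4] + [1,2],
  ∂[1,3,4] = [3,4] − [1,4] + [1,3].
The 6×4 boundary matrix has rank 3 and Smith normal form diag(1,1,1).

Computing H_k = (kernel of ∂_k) / (image of ∂_{k+1}):

  H_0: rank C_0 − rank ∂_1 = 4 − 3 = 1, and the invariant factors of ∂_1 are all 1, so H_0 = Z.
  H_1: rank ker ∂_1 − rank ∂_2 = (6 − 3) − 3 = 0, and the invariant factors of ∂_2 are all 1, so H_1 = 0.
  H_2: rank ker ∂_2 − rank ∂_3 = (4 − 3) − 0 = 1, and there is no ∂_3, so H_2 = Z.

As a check, the Euler characteristic is 4 − 6 + 4 = 2, which agrees with 1 − 0 + 1 = 2.
(K is a triangulation of the 2-sphere S^2.)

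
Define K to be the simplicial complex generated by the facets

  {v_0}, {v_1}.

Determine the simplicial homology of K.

Take the total order v_0 < v_1 on the vertex set. Then K (dimension 0) consists of the simplices:

  0-simplices (2): [v_0], [v_1]

so the chain groups are C_0 ≅ Z^2.

From H_k ≅ ker(∂_k) / im(∂_{k+1}) we obtain:

  H_0: rank C_0 − rank ∂_1 = 2 − 0 = 2, and there is no ∂_1, so H_0 ≅ Z^2.

H_0 = Z^2.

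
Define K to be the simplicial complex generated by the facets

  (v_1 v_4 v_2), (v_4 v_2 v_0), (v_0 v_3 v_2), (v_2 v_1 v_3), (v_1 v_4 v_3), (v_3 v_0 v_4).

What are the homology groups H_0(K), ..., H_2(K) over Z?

H_0 ≅ Z,  H_1 = 0,  H_2 ≅ Z.

We work with the vertex ordering v_0 < v_1 < v_2 < v_3 < v_4. The simplices of K, each written with vertices in increasing order, are:

  0-simplices (5): [v_0], [v_1], [v_2], [v_3], [v_4]
  1-simplices (9): [v_0,v_2], [v_0,v_3], [v_0,v_4], [v_1,v_2], [v_1,v_3], [v_1,v_4], [v_2,v_3], [v_2,v_4], [v_3,v_4]
  2-simplices (6): [v_0,v_2,v_3], [v_0,v_2,v_4], [v_0,v_3,v_4], [v_1,v_2,v_3], [v_1,v_2,v_4], [v_1,v_3,v_4]

so the chain groups are C_0 ≅ Z^5, C_1 ≅ Z^9, C_2 ≅ Z^6.

The boundary map ∂_1: C_1 → C_0 maps an edge to its endpoints' difference, ∂[p,q] = q − p.
The 5×9 boundary matrix has rank 4 and Smith normal form diag(1,1,1,1).

∂_2: C_2 → C_1 maps a triangle to the signed sum of its edges. For instance
  ∂[v_0,v_2,v_3] = [v_2,v_3] − [v_0,v_3] + [v_0,v_2],
  ∂[v_1,v_2,v_3] = [v_2,v_3] − [v_1,v_3] + [v_1,v_2].
The 9×6 boundary matrix has rank 5 and Smith normal form diag(1,1,1,1,1).

From H_k ≅ ker(∂_k) / im(∂_{k+1}) we obtain:

  H_0: rank C_0 − rank ∂_1 = 5 − 4 = 1, and the invariant factors of ∂_1 are all 1, so H_0 ≅ Z.
  H_1: rank ker ∂_1 − rank ∂_2 = (9 − 4) − 5 = 0, and the invariant factors of ∂_2 are all 1, so H_1 ≅ 0.
  H_2: rank ker ∂_2 − rank ∂_3 = (6 − 5) − 0 = 1, and there is no ∂_3, so H_2 ≅ Z.

(K is a triangulation of the 2-sphere S^2.)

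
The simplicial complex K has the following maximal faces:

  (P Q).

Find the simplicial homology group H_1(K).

Fix the vertex order P < Q and write every simplex with vertices in increasing order. Then dim K = 1 and the simplices of K are:

  0-simplices (2): P, Q
  1-simplices (1): PQ

Hence C_0 ≅ Z^2, C_1 ≅ Z^1.

The boundary map ∂_1: C_1 → C_0 sends each edge [p,q] (with p < q) to q − p.
The resulting 2×1 matrix has rank 1, and its Smith normal form has invariant factors (1).

Reading off H_k = ker ∂_k / im ∂_{k+1}:

  H_1: rank ker ∂_1 − rank ∂_2 = (1 − 1) − 0 = 0, and there is no ∂_2, so H_1 = 0.

(K is a triangulation of the 1-simplex.)

H_1 = 0.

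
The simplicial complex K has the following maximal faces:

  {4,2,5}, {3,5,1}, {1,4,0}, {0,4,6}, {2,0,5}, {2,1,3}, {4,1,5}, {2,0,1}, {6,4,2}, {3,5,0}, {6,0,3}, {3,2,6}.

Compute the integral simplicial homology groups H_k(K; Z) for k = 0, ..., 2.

H_0 = Z,  H_1 = Z/2,  H_2 = 0.

Fix the vertex order 0 < 1 < 2 < 3 < 4 < 5 < 6 and write every simplex with vertices in increasing order. Then dim K = 2 and the simplices of K are:

  0-simplices (7): [0], [1], [2], [3], [4], [5], [6]
  1-simplices (18): [0,1], [0,2], [0,3], [0,4], [0,5], [0,6], [1,2], [1,3], [1,4], [1,5], [2,3], [2,4], [2,5], [2,6], [3,5], [3,6], [4,5], [4,6]
  2-simplices (12): [0,1,2], [0,1,4], [0,2,5], [0,3,5], [0,3,6], [0,4,6], [1,2,3], [1,3,5], [1,4,5], [2,3,6], [2,4,5], [2,4,6]

Hence C_0 ≅ Z^7, C_1 ≅ Z^18, C_2 ≅ Z^12.

∂_1: C_1 → C_0 is given by ∂[p,q] = [q] − [p].
The resulting 7×18 matrix has rank 6, and its Smith normal form has invariant factors (1,1,1,1,1,1).

∂_2: C_2 → C_1 sends each 2-simplex [p,q,r] to [q,r] − [p,r] + [p,q]. For instance
  ∂[1,4,5] = [4,5] − [1,5] + [1,4],
  ∂[0,3,6] = [3,6] − [0,6] + [0,3].
The 18×12 boundary matrix has rank 12 and Smith normal form diag(1,1,1,1,1,1,1,1,1,1,1,2).

From H_k ≅ ker(∂_k) / im(∂_{k+1}) we obtain:

  H_0: rank C_0 − rank ∂_1 = 7 − 6 = 1, and the invariant factors of ∂_1 are all 1, so H_0 ≅ Z.
  H_1: rank ker ∂_1 − rank ∂_2 = (18 − 6) − 12 = 0, and ∂_2 has invariant factor 2 > 1, so H_1 ≅ Z/2.
  H_2: rank ker ∂_2 − rank ∂_3 = (12 − 12) − 0 = 0, and there is no ∂_3, so H_2 ≅ 0.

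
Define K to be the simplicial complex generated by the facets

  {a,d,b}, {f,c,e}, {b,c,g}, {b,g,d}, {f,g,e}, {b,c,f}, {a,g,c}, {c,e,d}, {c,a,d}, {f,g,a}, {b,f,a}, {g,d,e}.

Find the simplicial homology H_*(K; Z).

Order the vertices as a < b < c < d < e < f < g. Listing each simplex with vertices in this order, K has dimension 2 with simplices:

  0-simplices (7): a, b, c, d, e, f, g
  1-simplices (18): ab, ac, ad, af, ag, bc, bd, bf, bg, cd, ce, cf, cg, de, dg, ef, eg, fg
  2-simplices (12): abd, abf, acd, acg, afg, bcf, bcg, bdg, cde, cef, deg, efg

giving chain groups C_0 ≅ Z^7, C_1 ≅ Z^18, C_2 ≅ Z^12.

The boundary map ∂_1: C_1 → C_0 maps an edge to its endpoints' difference, ∂[p,q] = q − p. For instance
  ∂bc = c − b.
The resulting 7×18 matrix has rank 6, and its Smith normal form has invariant factors (1,1,1,1,1,1).

Boundary ∂_2: C_2 → C_1 acts by ∂[p,q,r] = [q,r] − [p,r] + [p,q]. For instance
  ∂bcg = cg − bg + bc,
  ∂bcf = cf − bf + bc.
The resulting 18×12 matrix has rank 12, and its Smith normal form has invariant factors (1,1,1,1,1,1,1,1,1,1,1,2).

From H_k ≅ ker(∂_k) / im(∂_{k+1}) we obtain:

  H_0: rank C_0 − rank ∂_1 = 7 − 6 = 1, and the invariant factors of ∂_1 are all 1, so H_0 ≅ Z.
  H_1: rank ker ∂_1 − rank ∂_2 = (18 − 6) − 12 = 0, and ∂_2 has invariant factor 2 > 1, so H_1 ≅ Z/2.
  H_2: rank ker ∂_2 − rank ∂_3 = (12 − 12) − 0 = 0, and there is no ∂_3, so H_2 ≅ 0.

As a check, the Euler characteristic is 7 − 18 + 12 = 1, which agrees with 1 − 0 + 0 = 1.

H_0 ≅ Z,  H_1 ≅ Z/2,  H_2 = 0.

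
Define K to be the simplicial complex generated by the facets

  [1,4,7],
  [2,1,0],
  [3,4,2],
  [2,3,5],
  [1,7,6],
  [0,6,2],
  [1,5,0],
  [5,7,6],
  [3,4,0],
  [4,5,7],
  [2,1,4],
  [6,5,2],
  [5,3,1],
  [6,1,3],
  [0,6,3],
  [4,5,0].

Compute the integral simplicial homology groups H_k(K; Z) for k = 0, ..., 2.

H_0 = Z,  H_1 = Z^2,  H_2 = Z.

Fix the vertex order 0 < 1 < 2 < 3 < 4 < 5 < 6 < 7 and write every simplex with vertices in increasing order. Then dim K = 2 and the simplices of K are:

  0-simplices (8): [0], [1], [2], [3], [4], [5], [6], [7]
  1-simplices (24): (24 of them)
  2-simplices (16): [0,1,2], [0,1,5], [0,2,6], [0,3,4], [0,3,6], [0,4,5], [1,2,4], [1,3,5], [1,3,6], [1,4,7], [1,6,7], [2,3,4], [2,3,5], [2,5,6], [4,5,7], [5,6,7]

giving chain groups C_0 ≅ Z^8, C_1 ≅ Z^24, C_2 ≅ Z^16.

Boundary ∂_1: C_1 → C_0 maps an edge to its endpoints' difference, ∂[p,q] = q − p. For instance
  ∂[5,7] = [7] − [5].
The resulting 8×24 matrix has rank 7, and its Smith normal form has invariant factors (1,1,1,1,1,1,1).

∂_2: C_2 → C_1 sends each 2-simplex [p,q,r] to [q,r] − [p,r] + [p,q]. For instance
  ∂[2,3,5] = [3,5] − [2,5] + [2,3],
  ∂[2,5,6] = [5,6] − [2,6] + [2,5].
This gives a 24×16 integer matrix of rank 15; reducing to Smith normal form yields diagonal entries (1,1,1,1,1,1,1,1,1,1,1,1,1,1,1).

From H_k ≅ ker(∂_k) / im(∂_{k+1}) we obtain:

  H_0: rank C_0 − rank ∂_1 = 8 − 7 = 1, and the invariant factors of ∂_1 are all 1, so H_0 ≅ Z.
  H_1: rank ker ∂_1 − rank ∂_2 = (24 − 7) − 15 = 2, and the invariant factors of ∂_2 are all 1, so H_1 ≅ Z^2.
  H_2: rank ker ∂_2 − rank ∂_3 = (16 − 15) − 0 = 1, and there is no ∂_3, so H_2 ≅ Z.

As a check, the Euler characteristic is 8 − 24 + 16 = 0, which agrees with 1 − 2 + 1 = 0.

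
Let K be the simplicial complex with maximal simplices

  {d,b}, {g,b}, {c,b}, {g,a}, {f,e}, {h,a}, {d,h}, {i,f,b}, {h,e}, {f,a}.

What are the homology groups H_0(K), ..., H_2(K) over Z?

H_0 ≅ Z,  H_1 ≅ Z^3,  H_2 = 0.

We work with the vertex ordering a < b < c < d < e < f < g < h < i. The simplices of K, each written with vertices in increasing order, are:

  0-simplices (9): a, b, c, d, e, f, g, h, i
  1-simplices (12): af, ag, ah, bc, bd, bf, bg, bi, dh, ef, eh, fi
  2-simplices (1): bfi

so the chain groups are C_0 ≅ Z^9, C_1 ≅ Z^12, C_2 ≅ Z^1.

The boundary map ∂_1: C_1 → C_0 sends each edge [p,q] (with p < q) to q − p. For instance
  ∂ef = f − e.
The 9×12 boundary matrix has rank 8 and Smith normal form diag(1,1,1,1,1,1,1,1).

The boundary map ∂_2: C_2 → C_1 sends each 2-simplex [p,q,r] to [q,r] − [p,r] + [p,q]. For instance
  ∂bfi = fi − bi + bf.
The 12×1 boundary matrix has rank 1 and Smith normal form diag(1).

Now H_k = ker ∂_k / im ∂_{k+1}, so:

  H_0: rank C_0 − rank ∂_1 = 9 − 8 = 1, and the invariant factors of ∂_1 are all 1, so H_0 ≅ Z.
  H_1: rank ker ∂_1 − rank ∂_2 = (12 − 8) − 1 = 3, and the invariant factors of ∂_2 are all 1, so H_1 ≅ Z^3.
  H_2: rank ker ∂_2 − rank ∂_3 = (1 − 1) − 0 = 0, and there is no ∂_3, so H_2 ≅ 0.

As a check, the Euler characteristic is 9 − 12 + 1 = -2, which agrees with 1 − 3 + 0 = -2.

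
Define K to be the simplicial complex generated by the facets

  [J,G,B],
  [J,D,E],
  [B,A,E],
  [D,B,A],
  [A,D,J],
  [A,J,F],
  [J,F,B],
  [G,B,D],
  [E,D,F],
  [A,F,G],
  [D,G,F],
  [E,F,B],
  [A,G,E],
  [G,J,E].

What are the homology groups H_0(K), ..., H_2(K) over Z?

H_0 ≅ Z,  H_1 ≅ Z^2,  H_2 ≅ Z.

We work with the vertex ordering A < B < D < E < F < G < J. The simplices of K, each written with vertices in increasing order, are:

  0-simplices (7): A, B, D, E, F, G, J
  1-simplices (21): AB, AD, AE, AF, AG, AJ, BD, BE, BF, BG, BJ, DE, DF, DG, DJ, EF, EG, EJ, FG, FJ, GJ
  2-simplices (14): ABD, ABE, ADJ, AEG, AFG, AFJ, BDG, BEF, BFJ, BGJ, DEF, DEJ, DFG, EGJ

Hence C_0 ≅ Z^7, C_1 ≅ Z^21, C_2 ≅ Z^14.

The boundary map ∂_1: C_1 → C_0 sends each edge [p,q] (with p < q) to q − p.
The 7×21 boundary matrix has rank 6 and Smith normal form diag(1,1,1,1,1,1).

∂_2: C_2 → C_1 maps a triangle to the signed sum of its edges. For instance
  ∂BEF = EF − BF + BE,
  ∂DEF = EF − DF + DE.
The 21×14 boundary matrix has rank 13 and Smith normal form diag(1,1,1,1,1,1,1,1,1,1,1,1,1).

From H_k ≅ ker(∂_k) / im(∂_{k+1}) we obtain:

  H_0: rank C_0 − rank ∂_1 = 7 − 6 = 1, and the invariant factors of ∂_1 are all 1, so H_0 ≅ Z.
  H_1: rank ker ∂_1 − rank ∂_2 = (21 − 6) − 13 = 2, and the invariant factors of ∂_2 are all 1, so H_1 ≅ Z^2.
  H_2: rank ker ∂_2 − rank ∂_3 = (14 − 13) − 0 = 1, and there is no ∂_3, so H_2 ≅ Z.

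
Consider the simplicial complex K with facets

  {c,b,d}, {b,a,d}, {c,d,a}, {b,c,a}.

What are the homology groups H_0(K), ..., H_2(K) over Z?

We work with the vertex ordering a < b < c < d. The simplices of K, each written with vertices in increasing order, are:

  0-simplices (4): a, b, c, d
  1-simplices (6): ab, ac, ad, bc, bd, cd
  2-simplices (4): abc, abd, acd, bcd

so the chain groups are C_0 ≅ Z^4, C_1 ≅ Z^6, C_2 ≅ Z^4.

The boundary map ∂_1: C_1 → C_0 maps an edge to its endpoints' difference, ∂[p,q] = q − p. For instance
  ∂ad = d − a.
The 4×6 boundary matrix has rank 3 and Smith normal form diag(1,1,1).

Boundary ∂_2: C_2 → C_1 sends each 2-simplex [p,q,r] to [q,r] − [p,r] + [p,q]. For instance
  ∂abd = bd − ad + ab,
  ∂acd = cd − ad + ac.
The resulting 6×4 matrix has rank 3, and its Smith normal form has invariant factors (1,1,1).

Now H_k = ker ∂_k / im ∂_{k+1}, so:

  H_0: rank C_0 − rank ∂_1 = 4 − 3 = 1, and the invariant factors of ∂_1 are all 1, so H_0 = Z.
  H_1: rank ker ∂_1 − rank ∂_2 = (6 − 3) − 3 = 0, and the invariant factors of ∂_2 are all 1, so H_1 = 0.
  H_2: rank ker ∂_2 − rank ∂_3 = (4 − 3) − 0 = 1, and there is no ∂_3, so H_2 = Z.

(K is a triangulation of the 2-sphere S^2.)

H_0 ≅ Z,  H_1 = 0,  H_2 ≅ Z.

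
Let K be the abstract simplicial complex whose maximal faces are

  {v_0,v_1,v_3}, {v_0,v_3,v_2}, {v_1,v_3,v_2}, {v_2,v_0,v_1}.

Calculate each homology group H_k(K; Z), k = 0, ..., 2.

H_0 = Z,  H_1 = 0,  H_2 = Z.

Take the total order v_0 < v_1 < v_2 < v_3 on the vertex set. Then K (dimension 2) consists of the simplices:

  0-simplices (4): [v_0], [v_1], [v_2], [v_3]
  1-simplices (6): [v_0,v_1], [v_0,v_2], [v_0,v_3], [v_1,v_2], [v_1,v_3], [v_2,v_3]
  2-simplices (4): [v_0,v_1,v_2], [v_0,v_1,v_3], [v_0,v_2,v_3], [v_1,v_2,v_3]

giving chain groups C_0 ≅ Z^4, C_1 ≅ Z^6, C_2 ≅ Z^4.

The boundary map ∂_1: C_1 → C_0 is given by ∂[p,q] = [q] − [p].
As a 4×6 matrix over Z this has rank 3, with invariant factors (1,1,1).

The boundary map ∂_2: C_2 → C_1 sends each 2-simplex [p,q,r] to [q,r] − [p,r] + [p,q]. For instance
  ∂[v_0,v_2,v_3] = [v_2,v_3] − [v_0,v_3] + [v_0,v_2],
  ∂[v_0,v_1,v_3] = [v_1,v_3] − [v_0,v_3] + [v_0,v_1].
This gives a 6×4 integer matrix of rank 3; reducing to Smith normal form yields diagonal entries (1,1,1).

Computing H_k = (kernel of ∂_k) / (image of ∂_{k+1}):

  H_0: rank C_0 − rank ∂_1 = 4 − 3 = 1, and the invariant factors of ∂_1 are all 1, so H_0 ≅ Z.
  H_1: rank ker ∂_1 − rank ∂_2 = (6 − 3) − 3 = 0, and the invariant factors of ∂_2 are all 1, so H_1 ≅ 0.
  H_2: rank ker ∂_2 − rank ∂_3 = (4 − 3) − 0 = 1, and there is no ∂_3, so H_2 ≅ Z.

As a check, the Euler characteristic is 4 − 6 + 4 = 2, which agrees with 1 − 0 + 1 = 2.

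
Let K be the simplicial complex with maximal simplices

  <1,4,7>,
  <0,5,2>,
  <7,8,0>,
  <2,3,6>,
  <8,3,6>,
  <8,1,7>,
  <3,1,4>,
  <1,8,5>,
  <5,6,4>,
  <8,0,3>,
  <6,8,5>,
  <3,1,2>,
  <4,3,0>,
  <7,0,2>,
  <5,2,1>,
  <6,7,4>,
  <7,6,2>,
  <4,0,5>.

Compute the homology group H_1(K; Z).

Order the vertices as 0 < 1 < 2 < 3 < 4 < 5 < 6 < 7 < 8. Listing each simplex with vertices in this order, K has dimension 2 with simplices:

  0-simplices (9): [0], [1], [2], [3], [4], [5], [6], [7], [8]
  1-simplices (27): (27 of them)
  2-simplices (18): [0,2,5], [0,2,7], [0,3,4], [0,3,8], [0,4,5], [0,7,8], [1,2,3], [1,2,5], [1,3,4], [1,4,7], [1,5,8], [1,7,8], [2,3,6], [2,6,7], [3,6,8], [4,5,6], [4,6,7], [5,6,8]

so the chain groups are C_0 ≅ Z^9, C_1 ≅ Z^27, C_2 ≅ Z^18.

The boundary map ∂_1: C_1 → C_0 maps an edge to its endpoints' difference, ∂[p,q] = q − p. For instance
  ∂[1,7] = [7] − [1].
As a 9×27 matrix over Z this has rank 8, with invariant factors (1,1,1,1,1,1,1,1).

∂_2: C_2 → C_1 maps a triangle to the signed sum of its edges. For instance
  ∂[1,3,4] = [3,4] − [1,4] + [1,3],
  ∂[2,3,6] = [3,6] − [2,6] + [2,3].
As a 27×18 matrix over Z this has rank 17, with invariant factors (1,1,1,1,1,1,1,1,1,1,1,1,1,1,1,1,1).

Reading off H_k = ker ∂_k / im ∂_{k+1}:

  H_1: rank ker ∂_1 − rank ∂_2 = (27 − 8) − 17 = 2, and the invariant factors of ∂_2 are all 1, so H_1 ≅ Z^2.

H_1 ≅ Z^2.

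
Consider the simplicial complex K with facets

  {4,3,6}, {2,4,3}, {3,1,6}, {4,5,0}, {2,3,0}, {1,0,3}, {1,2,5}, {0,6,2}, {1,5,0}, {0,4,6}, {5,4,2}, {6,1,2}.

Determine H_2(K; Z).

H_2 = 0.

We work with the vertex ordering 0 < 1 < 2 < 3 < 4 < 5 < 6. The simplices of K, each written with vertices in increasing order, are:

  0-simplices (7): [0], [1], [2], [3], [4], [5], [6]
  1-simplices (18): [0,1], [0,2], [0,3], [0,4], [0,5], [0,6], [1,2], [1,3], [1,5], [1,6], [2,3], [2,4], [2,5], [2,6], [3,4], [3,6], [4,5], [4,6]
  2-simplices (12): [0,1,3], [0,1,5], [0,2,3], [0,2,6], [0,4,5], [0,4,6], [1,2,5], [1,2,6], [1,3,6], [2,3,4], [2,4,5], [3,4,6]

Hence C_0 ≅ Z^7, C_1 ≅ Z^18, C_2 ≅ Z^12.

Boundary ∂_1: C_1 → C_0 sends each edge [p,q] (with p < q) to q − p. For instance
  ∂[3,6] = [6] − [3].
The resulting 7×18 matrix has rank 6, and its Smith normal form has invariant factors (1,1,1,1,1,1).

∂_2: C_2 → C_1 maps a triangle to the signed sum of its edges. For instance
  ∂[1,2,5] = [2,5] − [1,5] + [1,2],
  ∂[0,4,5] = [4,5] − [0,5] + [0,4].
This gives a 18×12 integer matrix of rank 12; reducing to Smith normal form yields diagonal entries (1,1,1,1,1,1,1,1,1,1,1,2).

Reading off H_k = ker ∂_k / im ∂_{k+1}:

  H_2: rank ker ∂_2 − rank ∂_3 = (12 − 12) − 0 = 0, and there is no ∂_3, so H_2 = 0.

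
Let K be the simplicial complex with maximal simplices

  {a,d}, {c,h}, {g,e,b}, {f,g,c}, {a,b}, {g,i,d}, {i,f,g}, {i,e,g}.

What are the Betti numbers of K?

K has 9 vertices, 14 edges, 5 triangles.
rank ∂_0 = 0, rank ∂_1 = 8 ⇒ b_0 = 9 − 0 − 8 = 1; all invariant factors of ∂_1 are 1 so no torsion. So H_0 = Z.
rank ∂_1 = 8, rank ∂_2 = 5 ⇒ b_1 = 14 − 8 − 5 = 1; all invariant factors of ∂_2 are 1 so no torsion. So H_1 = Z.
rank ∂_2 = 5, rank ∂_3 = 0 ⇒ b_2 = 5 − 5 − 0 = 0. So H_2 = 0.

b_0 = 1, b_1 = 1, b_2 = 0.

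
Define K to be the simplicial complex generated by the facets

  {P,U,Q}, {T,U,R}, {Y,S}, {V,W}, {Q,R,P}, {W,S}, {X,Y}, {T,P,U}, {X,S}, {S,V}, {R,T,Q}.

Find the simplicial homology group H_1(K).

H_1 ≅ Z^3.

Order the vertices as P < Q < R < S < T < U < V < W < X < Y. Listing each simplex with vertices in this order, K has dimension 2 with simplices:

  0-simplices (10): P, Q, R, S, T, U, V, W, X, Y
  1-simplices (16): PQ, PR, PT, PU, QR, QT, QU, RT, RU, SV, SW, SX, SY, TU, VW, XY
  2-simplices (5): PQR, PQU, PTU, QRT, RTU

giving chain groups C_0 ≅ Z^10, C_1 ≅ Z^16, C_2 ≅ Z^5.

Boundary ∂_1: C_1 → C_0 maps an edge to its endpoints' difference, ∂[p,q] = q − p.
The resulting 10×16 matrix has rank 8, and its Smith normal form has invariant factors (1,1,1,1,1,1,1,1).

The boundary map ∂_2: C_2 → C_1 sends each 2-simplex [p,q,r] to [q,r] − [p,r] + [p,q]. For instance
  ∂RTU = TU − RU + RT,
  ∂PQU = QU − PU + PQ.
The resulting 16×5 matrix has rank 5, and its Smith normal form has invariant factors (1,1,1,1,1).

Reading off H_k = ker ∂_k / im ∂_{k+1}:

  H_1: rank ker ∂_1 − rank ∂_2 = (16 − 8) − 5 = 3, and the invariant factors of ∂_2 are all 1, so H_1 = Z^3.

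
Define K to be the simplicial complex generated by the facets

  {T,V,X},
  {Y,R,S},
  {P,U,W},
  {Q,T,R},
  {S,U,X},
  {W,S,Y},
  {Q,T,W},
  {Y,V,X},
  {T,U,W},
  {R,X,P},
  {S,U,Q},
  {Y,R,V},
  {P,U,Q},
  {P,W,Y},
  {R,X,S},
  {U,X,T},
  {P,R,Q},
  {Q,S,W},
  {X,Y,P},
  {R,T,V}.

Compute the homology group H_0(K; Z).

H_0 = Z.

Order the vertices as P < Q < R < S < T < U < V < W < X < Y. Listing each simplex with vertices in this order, K has dimension 2 with simplices:

  0-simplices (10): P, Q, R, S, T, U, V, W, X, Y
  1-simplices (30): PQ, PR, PU, PW, PX, PY, QR, QS, QT, QU, QW, RS, RT, RV, RX, RY, SU, SW, SX, SY, TU, TV, TW, TX, UW, UX, VX, VY, WY, XY
  2-simplices (20): PQR, PQU, PRX, PUW, PWY, PXY, QRT, QSU, QSW, QTW, RSX, RSY, RTV, RVY, SUX, SWY, TUW, TUX, TVX, VXY

giving chain groups C_0 ≅ Z^10, C_1 ≅ Z^30, C_2 ≅ Z^20.

Boundary ∂_1: C_1 → C_0 sends each edge [p,q] (with p < q) to q − p. For instance
  ∂QU = U − Q.
The 10×30 boundary matrix has rank 9 and Smith normal form diag(1,1,1,1,1,1,1,1,1).

The boundary map ∂_2: C_2 → C_1 maps a triangle to the signed sum of its edges. For instance
  ∂PRX = RX − PX + PR,
  ∂PQU = QU − PU + PQ.
As a 30×20 matrix over Z this has rank 20, with invariant factors (1,1,1,1,1,1,1,1,1,1,1,1,1,1,1,1,1,1,1,2).

Reading off H_k = ker ∂_k / im ∂_{k+1}:

  H_0: rank C_0 − rank ∂_1 = 10 − 9 = 1, and the invariant factors of ∂_1 are all 1, so H_0 = Z.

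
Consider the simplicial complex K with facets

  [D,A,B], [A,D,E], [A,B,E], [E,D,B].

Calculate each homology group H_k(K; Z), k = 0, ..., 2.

Fix the vertex order A < B < D < E and write every simplex with vertices in increasing order. Then dim K = 2 and the simplices of K are:

  0-simplices (4): A, B, D, E
  1-simplices (6): AB, AD, AE, BD, BE, DE
  2-simplices (4): ABD, ABE, ADE, BDE

Hence C_0 ≅ Z^4, C_1 ≅ Z^6, C_2 ≅ Z^4.

Boundary ∂_1: C_1 → C_0 sends each edge [p,q] (with p < q) to q − p. For instance
  ∂BE = E − B.
As a 4×6 matrix over Z this has rank 3, with invariant factors (1,1,1).

∂_2: C_2 → C_1 maps a triangle to the signed sum of its edges. For instance
  ∂ABD = BD − AD + AB,
  ∂ADE = DE − AE + AD.
The resulting 6×4 matrix has rank 3, and its Smith normal form has invariant factors (1,1,1).

From H_k ≅ ker(∂_k) / im(∂_{k+1}) we obtain:

  H_0: rank C_0 − rank ∂_1 = 4 − 3 = 1, and the invariant factors of ∂_1 are all 1, so H_0 = Z.
  H_1: rank ker ∂_1 − rank ∂_2 = (6 − 3) − 3 = 0, and the invariant factors of ∂_2 are all 1, so H_1 = 0.
  H_2: rank ker ∂_2 − rank ∂_3 = (4 − 3) − 0 = 1, and there is no ∂_3, so H_2 = Z.

(K is a triangulation of the 2-sphere S^2.)

H_0 ≅ Z,  H_1 = 0,  H_2 ≅ Z.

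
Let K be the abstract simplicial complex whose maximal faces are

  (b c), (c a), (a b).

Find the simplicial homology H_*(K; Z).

K has 3 vertices, 3 edges.
rank ∂_0 = 0, rank ∂_1 = 2 ⇒ b_0 = 3 − 0 − 2 = 1; all invariant factors of ∂_1 are 1 so no torsion. So H_0 ≅ Z.
rank ∂_1 = 2, rank ∂_2 = 0 ⇒ b_1 = 3 − 2 − 0 = 1. So H_1 ≅ Z.

H_0 ≅ Z,  H_1 ≅ Z.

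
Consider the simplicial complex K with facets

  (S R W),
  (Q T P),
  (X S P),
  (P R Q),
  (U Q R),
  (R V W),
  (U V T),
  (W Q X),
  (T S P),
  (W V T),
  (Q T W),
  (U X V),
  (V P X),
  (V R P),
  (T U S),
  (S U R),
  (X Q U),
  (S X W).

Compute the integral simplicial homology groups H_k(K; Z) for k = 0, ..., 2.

Take the total order P < Q < R < S < T < U < V < W < X on the vertex set. Then K (dimension 2) consists of the simplices:

  0-simplices (9): P, Q, R, S, T, U, V, W, X
  1-simplices (27): PQ, PR, PS, PT, PV, PX, QR, QT, QU, QW, QX, RS, RU, RV, RW, ST, SU, SW, SX, TU, TV, TW, UV, UX, VW, VX, WX
  2-simplices (18): PQR, PQT, PRV, PST, PSX, PVX, QRU, QTW, QUX, QWX, RSU, RSW, RVW, STU, SWX, TUV, TVW, UVX

so the chain groups are C_0 ≅ Z^9, C_1 ≅ Z^27, C_2 ≅ Z^18.

∂_1: C_1 → C_0 is given by ∂[p,q] = [q] − [p]. For instance
  ∂SW = W − S.
The resulting 9×27 matrix has rank 8, and its Smith normal form has invariant factors (1,1,1,1,1,1,1,1).

The boundary map ∂_2: C_2 → C_1 acts by ∂[p,q,r] = [q,r] − [p,r] + [p,q]. For instance
  ∂QWX = WX − QX + QW,
  ∂PVX = VX − PX + PV.
The resulting 27×18 matrix has rank 17, and its Smith normal form has invariant factors (1,1,1,1,1,1,1,1,1,1,1,1,1,1,1,1,1).

Now H_k = ker ∂_k / im ∂_{k+1}, so:

  H_0: rank C_0 − rank ∂_1 = 9 − 8 = 1, and the invariant factors of ∂_1 are all 1, so H_0 ≅ Z.
  H_1: rank ker ∂_1 − rank ∂_2 = (27 − 8) − 17 = 2, and the invariant factors of ∂_2 are all 1, so H_1 ≅ Z^2.
  H_2: rank ker ∂_2 − rank ∂_3 = (18 − 17) − 0 = 1, and there is no ∂_3, so H_2 ≅ Z.

As a check, the Euler characteristic is 9 − 27 + 18 = 0, which agrees with 1 − 2 + 1 = 0.
(K is a triangulation of the torus T^2.)

H_0 ≅ Z,  H_1 ≅ Z^2,  H_2 ≅ Z.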